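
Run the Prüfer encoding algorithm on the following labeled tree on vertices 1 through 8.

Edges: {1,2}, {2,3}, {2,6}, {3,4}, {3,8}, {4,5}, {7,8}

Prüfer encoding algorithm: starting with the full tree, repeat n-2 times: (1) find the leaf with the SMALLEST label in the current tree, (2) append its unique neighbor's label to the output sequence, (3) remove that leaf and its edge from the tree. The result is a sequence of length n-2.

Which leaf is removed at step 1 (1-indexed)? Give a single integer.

Answer: 1

Derivation:
Step 1: current leaves = {1,5,6,7}. Remove leaf 1 (neighbor: 2).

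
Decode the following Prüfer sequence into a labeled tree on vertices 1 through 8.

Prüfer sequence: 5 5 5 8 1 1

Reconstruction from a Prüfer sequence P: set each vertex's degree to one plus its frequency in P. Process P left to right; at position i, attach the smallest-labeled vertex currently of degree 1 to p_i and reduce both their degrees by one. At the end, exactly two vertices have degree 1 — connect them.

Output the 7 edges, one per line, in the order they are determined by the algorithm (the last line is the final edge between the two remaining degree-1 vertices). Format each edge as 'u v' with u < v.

Initial degrees: {1:3, 2:1, 3:1, 4:1, 5:4, 6:1, 7:1, 8:2}
Step 1: smallest deg-1 vertex = 2, p_1 = 5. Add edge {2,5}. Now deg[2]=0, deg[5]=3.
Step 2: smallest deg-1 vertex = 3, p_2 = 5. Add edge {3,5}. Now deg[3]=0, deg[5]=2.
Step 3: smallest deg-1 vertex = 4, p_3 = 5. Add edge {4,5}. Now deg[4]=0, deg[5]=1.
Step 4: smallest deg-1 vertex = 5, p_4 = 8. Add edge {5,8}. Now deg[5]=0, deg[8]=1.
Step 5: smallest deg-1 vertex = 6, p_5 = 1. Add edge {1,6}. Now deg[6]=0, deg[1]=2.
Step 6: smallest deg-1 vertex = 7, p_6 = 1. Add edge {1,7}. Now deg[7]=0, deg[1]=1.
Final: two remaining deg-1 vertices are 1, 8. Add edge {1,8}.

Answer: 2 5
3 5
4 5
5 8
1 6
1 7
1 8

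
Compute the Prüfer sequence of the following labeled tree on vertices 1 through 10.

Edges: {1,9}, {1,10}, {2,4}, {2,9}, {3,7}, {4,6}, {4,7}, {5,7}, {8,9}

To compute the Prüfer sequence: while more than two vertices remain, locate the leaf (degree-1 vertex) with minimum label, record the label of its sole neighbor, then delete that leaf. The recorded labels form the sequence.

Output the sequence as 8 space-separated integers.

Step 1: leaves = {3,5,6,8,10}. Remove smallest leaf 3, emit neighbor 7.
Step 2: leaves = {5,6,8,10}. Remove smallest leaf 5, emit neighbor 7.
Step 3: leaves = {6,7,8,10}. Remove smallest leaf 6, emit neighbor 4.
Step 4: leaves = {7,8,10}. Remove smallest leaf 7, emit neighbor 4.
Step 5: leaves = {4,8,10}. Remove smallest leaf 4, emit neighbor 2.
Step 6: leaves = {2,8,10}. Remove smallest leaf 2, emit neighbor 9.
Step 7: leaves = {8,10}. Remove smallest leaf 8, emit neighbor 9.
Step 8: leaves = {9,10}. Remove smallest leaf 9, emit neighbor 1.
Done: 2 vertices remain (1, 10). Sequence = [7 7 4 4 2 9 9 1]

Answer: 7 7 4 4 2 9 9 1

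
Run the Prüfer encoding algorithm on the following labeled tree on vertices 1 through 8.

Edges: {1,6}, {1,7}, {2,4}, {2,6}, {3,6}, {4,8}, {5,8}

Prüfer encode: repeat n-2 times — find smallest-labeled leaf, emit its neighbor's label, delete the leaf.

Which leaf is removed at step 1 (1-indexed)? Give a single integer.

Answer: 3

Derivation:
Step 1: current leaves = {3,5,7}. Remove leaf 3 (neighbor: 6).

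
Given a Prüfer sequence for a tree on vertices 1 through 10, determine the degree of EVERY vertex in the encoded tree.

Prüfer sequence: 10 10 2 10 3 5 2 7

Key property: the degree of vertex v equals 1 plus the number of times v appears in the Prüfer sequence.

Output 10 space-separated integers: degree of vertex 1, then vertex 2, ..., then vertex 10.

p_1 = 10: count[10] becomes 1
p_2 = 10: count[10] becomes 2
p_3 = 2: count[2] becomes 1
p_4 = 10: count[10] becomes 3
p_5 = 3: count[3] becomes 1
p_6 = 5: count[5] becomes 1
p_7 = 2: count[2] becomes 2
p_8 = 7: count[7] becomes 1
Degrees (1 + count): deg[1]=1+0=1, deg[2]=1+2=3, deg[3]=1+1=2, deg[4]=1+0=1, deg[5]=1+1=2, deg[6]=1+0=1, deg[7]=1+1=2, deg[8]=1+0=1, deg[9]=1+0=1, deg[10]=1+3=4

Answer: 1 3 2 1 2 1 2 1 1 4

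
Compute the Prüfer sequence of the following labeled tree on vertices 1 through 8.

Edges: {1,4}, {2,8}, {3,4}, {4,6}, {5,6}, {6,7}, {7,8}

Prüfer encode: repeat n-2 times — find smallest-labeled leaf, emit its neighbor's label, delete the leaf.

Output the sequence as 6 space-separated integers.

Answer: 4 8 4 6 6 7

Derivation:
Step 1: leaves = {1,2,3,5}. Remove smallest leaf 1, emit neighbor 4.
Step 2: leaves = {2,3,5}. Remove smallest leaf 2, emit neighbor 8.
Step 3: leaves = {3,5,8}. Remove smallest leaf 3, emit neighbor 4.
Step 4: leaves = {4,5,8}. Remove smallest leaf 4, emit neighbor 6.
Step 5: leaves = {5,8}. Remove smallest leaf 5, emit neighbor 6.
Step 6: leaves = {6,8}. Remove smallest leaf 6, emit neighbor 7.
Done: 2 vertices remain (7, 8). Sequence = [4 8 4 6 6 7]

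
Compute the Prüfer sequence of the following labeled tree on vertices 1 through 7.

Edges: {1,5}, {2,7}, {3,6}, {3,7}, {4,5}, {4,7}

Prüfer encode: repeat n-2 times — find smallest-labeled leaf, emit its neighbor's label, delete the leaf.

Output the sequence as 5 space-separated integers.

Step 1: leaves = {1,2,6}. Remove smallest leaf 1, emit neighbor 5.
Step 2: leaves = {2,5,6}. Remove smallest leaf 2, emit neighbor 7.
Step 3: leaves = {5,6}. Remove smallest leaf 5, emit neighbor 4.
Step 4: leaves = {4,6}. Remove smallest leaf 4, emit neighbor 7.
Step 5: leaves = {6,7}. Remove smallest leaf 6, emit neighbor 3.
Done: 2 vertices remain (3, 7). Sequence = [5 7 4 7 3]

Answer: 5 7 4 7 3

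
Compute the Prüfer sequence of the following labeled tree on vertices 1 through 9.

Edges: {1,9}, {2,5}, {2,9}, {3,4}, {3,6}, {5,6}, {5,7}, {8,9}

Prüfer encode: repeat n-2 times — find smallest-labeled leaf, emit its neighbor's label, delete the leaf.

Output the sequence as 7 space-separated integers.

Answer: 9 3 6 5 5 2 9

Derivation:
Step 1: leaves = {1,4,7,8}. Remove smallest leaf 1, emit neighbor 9.
Step 2: leaves = {4,7,8}. Remove smallest leaf 4, emit neighbor 3.
Step 3: leaves = {3,7,8}. Remove smallest leaf 3, emit neighbor 6.
Step 4: leaves = {6,7,8}. Remove smallest leaf 6, emit neighbor 5.
Step 5: leaves = {7,8}. Remove smallest leaf 7, emit neighbor 5.
Step 6: leaves = {5,8}. Remove smallest leaf 5, emit neighbor 2.
Step 7: leaves = {2,8}. Remove smallest leaf 2, emit neighbor 9.
Done: 2 vertices remain (8, 9). Sequence = [9 3 6 5 5 2 9]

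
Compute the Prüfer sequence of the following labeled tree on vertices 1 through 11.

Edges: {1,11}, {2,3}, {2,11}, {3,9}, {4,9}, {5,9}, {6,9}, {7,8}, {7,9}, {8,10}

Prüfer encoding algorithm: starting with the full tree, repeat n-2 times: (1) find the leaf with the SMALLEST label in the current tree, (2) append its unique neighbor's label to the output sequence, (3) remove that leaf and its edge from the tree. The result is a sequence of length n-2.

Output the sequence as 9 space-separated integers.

Step 1: leaves = {1,4,5,6,10}. Remove smallest leaf 1, emit neighbor 11.
Step 2: leaves = {4,5,6,10,11}. Remove smallest leaf 4, emit neighbor 9.
Step 3: leaves = {5,6,10,11}. Remove smallest leaf 5, emit neighbor 9.
Step 4: leaves = {6,10,11}. Remove smallest leaf 6, emit neighbor 9.
Step 5: leaves = {10,11}. Remove smallest leaf 10, emit neighbor 8.
Step 6: leaves = {8,11}. Remove smallest leaf 8, emit neighbor 7.
Step 7: leaves = {7,11}. Remove smallest leaf 7, emit neighbor 9.
Step 8: leaves = {9,11}. Remove smallest leaf 9, emit neighbor 3.
Step 9: leaves = {3,11}. Remove smallest leaf 3, emit neighbor 2.
Done: 2 vertices remain (2, 11). Sequence = [11 9 9 9 8 7 9 3 2]

Answer: 11 9 9 9 8 7 9 3 2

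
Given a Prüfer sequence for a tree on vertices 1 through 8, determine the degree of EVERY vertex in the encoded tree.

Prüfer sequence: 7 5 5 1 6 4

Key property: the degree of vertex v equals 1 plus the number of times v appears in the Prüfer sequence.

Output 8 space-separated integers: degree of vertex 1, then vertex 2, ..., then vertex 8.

Answer: 2 1 1 2 3 2 2 1

Derivation:
p_1 = 7: count[7] becomes 1
p_2 = 5: count[5] becomes 1
p_3 = 5: count[5] becomes 2
p_4 = 1: count[1] becomes 1
p_5 = 6: count[6] becomes 1
p_6 = 4: count[4] becomes 1
Degrees (1 + count): deg[1]=1+1=2, deg[2]=1+0=1, deg[3]=1+0=1, deg[4]=1+1=2, deg[5]=1+2=3, deg[6]=1+1=2, deg[7]=1+1=2, deg[8]=1+0=1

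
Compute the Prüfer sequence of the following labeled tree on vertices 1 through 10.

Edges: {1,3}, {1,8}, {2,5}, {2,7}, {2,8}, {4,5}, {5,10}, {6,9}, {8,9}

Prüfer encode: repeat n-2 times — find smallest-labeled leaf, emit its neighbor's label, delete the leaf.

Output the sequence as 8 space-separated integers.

Step 1: leaves = {3,4,6,7,10}. Remove smallest leaf 3, emit neighbor 1.
Step 2: leaves = {1,4,6,7,10}. Remove smallest leaf 1, emit neighbor 8.
Step 3: leaves = {4,6,7,10}. Remove smallest leaf 4, emit neighbor 5.
Step 4: leaves = {6,7,10}. Remove smallest leaf 6, emit neighbor 9.
Step 5: leaves = {7,9,10}. Remove smallest leaf 7, emit neighbor 2.
Step 6: leaves = {9,10}. Remove smallest leaf 9, emit neighbor 8.
Step 7: leaves = {8,10}. Remove smallest leaf 8, emit neighbor 2.
Step 8: leaves = {2,10}. Remove smallest leaf 2, emit neighbor 5.
Done: 2 vertices remain (5, 10). Sequence = [1 8 5 9 2 8 2 5]

Answer: 1 8 5 9 2 8 2 5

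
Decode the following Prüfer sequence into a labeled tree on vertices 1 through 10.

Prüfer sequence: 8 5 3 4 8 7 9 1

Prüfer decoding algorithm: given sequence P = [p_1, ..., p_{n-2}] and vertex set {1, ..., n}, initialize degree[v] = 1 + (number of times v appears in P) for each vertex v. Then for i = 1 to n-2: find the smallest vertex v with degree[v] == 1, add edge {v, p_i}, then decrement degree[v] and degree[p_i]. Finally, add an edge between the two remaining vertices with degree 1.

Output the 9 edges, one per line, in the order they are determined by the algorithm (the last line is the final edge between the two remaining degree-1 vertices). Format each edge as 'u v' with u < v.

Answer: 2 8
5 6
3 5
3 4
4 8
7 8
7 9
1 9
1 10

Derivation:
Initial degrees: {1:2, 2:1, 3:2, 4:2, 5:2, 6:1, 7:2, 8:3, 9:2, 10:1}
Step 1: smallest deg-1 vertex = 2, p_1 = 8. Add edge {2,8}. Now deg[2]=0, deg[8]=2.
Step 2: smallest deg-1 vertex = 6, p_2 = 5. Add edge {5,6}. Now deg[6]=0, deg[5]=1.
Step 3: smallest deg-1 vertex = 5, p_3 = 3. Add edge {3,5}. Now deg[5]=0, deg[3]=1.
Step 4: smallest deg-1 vertex = 3, p_4 = 4. Add edge {3,4}. Now deg[3]=0, deg[4]=1.
Step 5: smallest deg-1 vertex = 4, p_5 = 8. Add edge {4,8}. Now deg[4]=0, deg[8]=1.
Step 6: smallest deg-1 vertex = 8, p_6 = 7. Add edge {7,8}. Now deg[8]=0, deg[7]=1.
Step 7: smallest deg-1 vertex = 7, p_7 = 9. Add edge {7,9}. Now deg[7]=0, deg[9]=1.
Step 8: smallest deg-1 vertex = 9, p_8 = 1. Add edge {1,9}. Now deg[9]=0, deg[1]=1.
Final: two remaining deg-1 vertices are 1, 10. Add edge {1,10}.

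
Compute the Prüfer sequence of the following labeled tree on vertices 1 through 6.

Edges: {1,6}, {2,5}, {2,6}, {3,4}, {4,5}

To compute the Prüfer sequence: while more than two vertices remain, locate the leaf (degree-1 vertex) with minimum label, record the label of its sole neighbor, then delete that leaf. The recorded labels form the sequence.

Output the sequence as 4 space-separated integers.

Step 1: leaves = {1,3}. Remove smallest leaf 1, emit neighbor 6.
Step 2: leaves = {3,6}. Remove smallest leaf 3, emit neighbor 4.
Step 3: leaves = {4,6}. Remove smallest leaf 4, emit neighbor 5.
Step 4: leaves = {5,6}. Remove smallest leaf 5, emit neighbor 2.
Done: 2 vertices remain (2, 6). Sequence = [6 4 5 2]

Answer: 6 4 5 2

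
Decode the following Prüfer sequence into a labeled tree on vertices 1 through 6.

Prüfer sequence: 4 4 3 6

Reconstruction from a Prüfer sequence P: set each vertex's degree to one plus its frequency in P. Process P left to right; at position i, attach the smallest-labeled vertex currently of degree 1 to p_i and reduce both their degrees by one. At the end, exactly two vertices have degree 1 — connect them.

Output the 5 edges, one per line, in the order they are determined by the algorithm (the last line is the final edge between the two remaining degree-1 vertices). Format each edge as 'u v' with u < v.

Answer: 1 4
2 4
3 4
3 6
5 6

Derivation:
Initial degrees: {1:1, 2:1, 3:2, 4:3, 5:1, 6:2}
Step 1: smallest deg-1 vertex = 1, p_1 = 4. Add edge {1,4}. Now deg[1]=0, deg[4]=2.
Step 2: smallest deg-1 vertex = 2, p_2 = 4. Add edge {2,4}. Now deg[2]=0, deg[4]=1.
Step 3: smallest deg-1 vertex = 4, p_3 = 3. Add edge {3,4}. Now deg[4]=0, deg[3]=1.
Step 4: smallest deg-1 vertex = 3, p_4 = 6. Add edge {3,6}. Now deg[3]=0, deg[6]=1.
Final: two remaining deg-1 vertices are 5, 6. Add edge {5,6}.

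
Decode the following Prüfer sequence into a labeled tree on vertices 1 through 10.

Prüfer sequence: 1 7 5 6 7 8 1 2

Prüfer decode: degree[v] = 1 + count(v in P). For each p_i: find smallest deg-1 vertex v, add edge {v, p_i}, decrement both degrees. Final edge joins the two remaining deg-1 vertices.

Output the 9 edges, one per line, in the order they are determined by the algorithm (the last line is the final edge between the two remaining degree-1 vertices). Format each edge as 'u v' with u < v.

Initial degrees: {1:3, 2:2, 3:1, 4:1, 5:2, 6:2, 7:3, 8:2, 9:1, 10:1}
Step 1: smallest deg-1 vertex = 3, p_1 = 1. Add edge {1,3}. Now deg[3]=0, deg[1]=2.
Step 2: smallest deg-1 vertex = 4, p_2 = 7. Add edge {4,7}. Now deg[4]=0, deg[7]=2.
Step 3: smallest deg-1 vertex = 9, p_3 = 5. Add edge {5,9}. Now deg[9]=0, deg[5]=1.
Step 4: smallest deg-1 vertex = 5, p_4 = 6. Add edge {5,6}. Now deg[5]=0, deg[6]=1.
Step 5: smallest deg-1 vertex = 6, p_5 = 7. Add edge {6,7}. Now deg[6]=0, deg[7]=1.
Step 6: smallest deg-1 vertex = 7, p_6 = 8. Add edge {7,8}. Now deg[7]=0, deg[8]=1.
Step 7: smallest deg-1 vertex = 8, p_7 = 1. Add edge {1,8}. Now deg[8]=0, deg[1]=1.
Step 8: smallest deg-1 vertex = 1, p_8 = 2. Add edge {1,2}. Now deg[1]=0, deg[2]=1.
Final: two remaining deg-1 vertices are 2, 10. Add edge {2,10}.

Answer: 1 3
4 7
5 9
5 6
6 7
7 8
1 8
1 2
2 10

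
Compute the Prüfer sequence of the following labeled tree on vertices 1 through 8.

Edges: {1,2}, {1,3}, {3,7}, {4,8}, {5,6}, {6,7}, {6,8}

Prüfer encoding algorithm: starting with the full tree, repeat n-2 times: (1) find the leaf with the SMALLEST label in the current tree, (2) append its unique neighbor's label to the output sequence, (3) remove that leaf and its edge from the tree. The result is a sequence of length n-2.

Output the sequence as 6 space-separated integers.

Step 1: leaves = {2,4,5}. Remove smallest leaf 2, emit neighbor 1.
Step 2: leaves = {1,4,5}. Remove smallest leaf 1, emit neighbor 3.
Step 3: leaves = {3,4,5}. Remove smallest leaf 3, emit neighbor 7.
Step 4: leaves = {4,5,7}. Remove smallest leaf 4, emit neighbor 8.
Step 5: leaves = {5,7,8}. Remove smallest leaf 5, emit neighbor 6.
Step 6: leaves = {7,8}. Remove smallest leaf 7, emit neighbor 6.
Done: 2 vertices remain (6, 8). Sequence = [1 3 7 8 6 6]

Answer: 1 3 7 8 6 6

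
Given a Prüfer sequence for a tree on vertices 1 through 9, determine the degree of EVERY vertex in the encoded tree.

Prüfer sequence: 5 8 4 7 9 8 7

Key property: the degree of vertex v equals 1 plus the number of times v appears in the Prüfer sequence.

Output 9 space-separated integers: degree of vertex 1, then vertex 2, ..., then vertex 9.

p_1 = 5: count[5] becomes 1
p_2 = 8: count[8] becomes 1
p_3 = 4: count[4] becomes 1
p_4 = 7: count[7] becomes 1
p_5 = 9: count[9] becomes 1
p_6 = 8: count[8] becomes 2
p_7 = 7: count[7] becomes 2
Degrees (1 + count): deg[1]=1+0=1, deg[2]=1+0=1, deg[3]=1+0=1, deg[4]=1+1=2, deg[5]=1+1=2, deg[6]=1+0=1, deg[7]=1+2=3, deg[8]=1+2=3, deg[9]=1+1=2

Answer: 1 1 1 2 2 1 3 3 2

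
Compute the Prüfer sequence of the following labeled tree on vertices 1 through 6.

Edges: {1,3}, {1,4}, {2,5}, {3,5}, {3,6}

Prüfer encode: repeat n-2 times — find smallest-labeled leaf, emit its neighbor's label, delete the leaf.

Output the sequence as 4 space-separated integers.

Step 1: leaves = {2,4,6}. Remove smallest leaf 2, emit neighbor 5.
Step 2: leaves = {4,5,6}. Remove smallest leaf 4, emit neighbor 1.
Step 3: leaves = {1,5,6}. Remove smallest leaf 1, emit neighbor 3.
Step 4: leaves = {5,6}. Remove smallest leaf 5, emit neighbor 3.
Done: 2 vertices remain (3, 6). Sequence = [5 1 3 3]

Answer: 5 1 3 3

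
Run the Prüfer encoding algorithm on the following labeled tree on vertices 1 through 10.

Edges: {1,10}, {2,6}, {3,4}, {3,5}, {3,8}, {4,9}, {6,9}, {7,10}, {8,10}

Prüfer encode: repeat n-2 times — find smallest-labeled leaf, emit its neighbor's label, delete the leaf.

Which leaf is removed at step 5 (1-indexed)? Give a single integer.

Step 1: current leaves = {1,2,5,7}. Remove leaf 1 (neighbor: 10).
Step 2: current leaves = {2,5,7}. Remove leaf 2 (neighbor: 6).
Step 3: current leaves = {5,6,7}. Remove leaf 5 (neighbor: 3).
Step 4: current leaves = {6,7}. Remove leaf 6 (neighbor: 9).
Step 5: current leaves = {7,9}. Remove leaf 7 (neighbor: 10).

Answer: 7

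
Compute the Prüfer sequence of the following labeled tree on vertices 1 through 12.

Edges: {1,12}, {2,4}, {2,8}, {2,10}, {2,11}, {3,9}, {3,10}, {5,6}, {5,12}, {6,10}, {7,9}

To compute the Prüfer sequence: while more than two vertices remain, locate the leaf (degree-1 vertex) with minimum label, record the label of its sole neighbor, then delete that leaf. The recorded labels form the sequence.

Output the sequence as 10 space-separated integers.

Answer: 12 2 9 2 3 10 2 10 6 5

Derivation:
Step 1: leaves = {1,4,7,8,11}. Remove smallest leaf 1, emit neighbor 12.
Step 2: leaves = {4,7,8,11,12}. Remove smallest leaf 4, emit neighbor 2.
Step 3: leaves = {7,8,11,12}. Remove smallest leaf 7, emit neighbor 9.
Step 4: leaves = {8,9,11,12}. Remove smallest leaf 8, emit neighbor 2.
Step 5: leaves = {9,11,12}. Remove smallest leaf 9, emit neighbor 3.
Step 6: leaves = {3,11,12}. Remove smallest leaf 3, emit neighbor 10.
Step 7: leaves = {11,12}. Remove smallest leaf 11, emit neighbor 2.
Step 8: leaves = {2,12}. Remove smallest leaf 2, emit neighbor 10.
Step 9: leaves = {10,12}. Remove smallest leaf 10, emit neighbor 6.
Step 10: leaves = {6,12}. Remove smallest leaf 6, emit neighbor 5.
Done: 2 vertices remain (5, 12). Sequence = [12 2 9 2 3 10 2 10 6 5]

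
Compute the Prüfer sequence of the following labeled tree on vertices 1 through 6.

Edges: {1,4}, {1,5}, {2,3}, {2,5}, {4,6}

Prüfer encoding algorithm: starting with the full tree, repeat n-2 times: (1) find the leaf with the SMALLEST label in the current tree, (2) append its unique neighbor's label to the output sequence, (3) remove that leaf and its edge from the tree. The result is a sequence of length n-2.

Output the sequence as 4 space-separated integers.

Answer: 2 5 1 4

Derivation:
Step 1: leaves = {3,6}. Remove smallest leaf 3, emit neighbor 2.
Step 2: leaves = {2,6}. Remove smallest leaf 2, emit neighbor 5.
Step 3: leaves = {5,6}. Remove smallest leaf 5, emit neighbor 1.
Step 4: leaves = {1,6}. Remove smallest leaf 1, emit neighbor 4.
Done: 2 vertices remain (4, 6). Sequence = [2 5 1 4]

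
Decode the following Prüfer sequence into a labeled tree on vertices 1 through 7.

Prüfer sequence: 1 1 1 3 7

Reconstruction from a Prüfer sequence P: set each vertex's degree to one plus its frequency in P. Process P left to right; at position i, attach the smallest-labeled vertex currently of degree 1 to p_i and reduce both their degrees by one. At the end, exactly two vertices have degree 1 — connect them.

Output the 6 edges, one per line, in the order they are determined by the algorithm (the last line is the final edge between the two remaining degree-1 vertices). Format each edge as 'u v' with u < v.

Initial degrees: {1:4, 2:1, 3:2, 4:1, 5:1, 6:1, 7:2}
Step 1: smallest deg-1 vertex = 2, p_1 = 1. Add edge {1,2}. Now deg[2]=0, deg[1]=3.
Step 2: smallest deg-1 vertex = 4, p_2 = 1. Add edge {1,4}. Now deg[4]=0, deg[1]=2.
Step 3: smallest deg-1 vertex = 5, p_3 = 1. Add edge {1,5}. Now deg[5]=0, deg[1]=1.
Step 4: smallest deg-1 vertex = 1, p_4 = 3. Add edge {1,3}. Now deg[1]=0, deg[3]=1.
Step 5: smallest deg-1 vertex = 3, p_5 = 7. Add edge {3,7}. Now deg[3]=0, deg[7]=1.
Final: two remaining deg-1 vertices are 6, 7. Add edge {6,7}.

Answer: 1 2
1 4
1 5
1 3
3 7
6 7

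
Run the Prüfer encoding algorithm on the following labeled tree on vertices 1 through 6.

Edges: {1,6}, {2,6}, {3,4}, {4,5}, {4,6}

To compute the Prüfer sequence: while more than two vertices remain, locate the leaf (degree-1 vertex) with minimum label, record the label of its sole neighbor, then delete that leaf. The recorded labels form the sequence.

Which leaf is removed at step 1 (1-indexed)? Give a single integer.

Answer: 1

Derivation:
Step 1: current leaves = {1,2,3,5}. Remove leaf 1 (neighbor: 6).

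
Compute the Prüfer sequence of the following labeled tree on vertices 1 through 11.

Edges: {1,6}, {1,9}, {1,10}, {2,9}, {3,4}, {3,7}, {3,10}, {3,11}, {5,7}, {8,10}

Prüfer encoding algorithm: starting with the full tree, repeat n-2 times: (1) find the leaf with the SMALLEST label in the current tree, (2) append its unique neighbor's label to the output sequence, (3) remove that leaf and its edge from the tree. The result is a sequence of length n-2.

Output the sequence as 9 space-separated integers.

Answer: 9 3 7 1 3 10 1 10 3

Derivation:
Step 1: leaves = {2,4,5,6,8,11}. Remove smallest leaf 2, emit neighbor 9.
Step 2: leaves = {4,5,6,8,9,11}. Remove smallest leaf 4, emit neighbor 3.
Step 3: leaves = {5,6,8,9,11}. Remove smallest leaf 5, emit neighbor 7.
Step 4: leaves = {6,7,8,9,11}. Remove smallest leaf 6, emit neighbor 1.
Step 5: leaves = {7,8,9,11}. Remove smallest leaf 7, emit neighbor 3.
Step 6: leaves = {8,9,11}. Remove smallest leaf 8, emit neighbor 10.
Step 7: leaves = {9,11}. Remove smallest leaf 9, emit neighbor 1.
Step 8: leaves = {1,11}. Remove smallest leaf 1, emit neighbor 10.
Step 9: leaves = {10,11}. Remove smallest leaf 10, emit neighbor 3.
Done: 2 vertices remain (3, 11). Sequence = [9 3 7 1 3 10 1 10 3]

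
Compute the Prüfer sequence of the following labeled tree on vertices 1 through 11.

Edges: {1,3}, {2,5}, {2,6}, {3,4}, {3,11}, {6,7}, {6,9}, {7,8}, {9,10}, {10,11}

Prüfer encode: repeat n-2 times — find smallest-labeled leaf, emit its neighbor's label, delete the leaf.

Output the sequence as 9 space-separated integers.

Answer: 3 3 11 2 6 7 6 9 10

Derivation:
Step 1: leaves = {1,4,5,8}. Remove smallest leaf 1, emit neighbor 3.
Step 2: leaves = {4,5,8}. Remove smallest leaf 4, emit neighbor 3.
Step 3: leaves = {3,5,8}. Remove smallest leaf 3, emit neighbor 11.
Step 4: leaves = {5,8,11}. Remove smallest leaf 5, emit neighbor 2.
Step 5: leaves = {2,8,11}. Remove smallest leaf 2, emit neighbor 6.
Step 6: leaves = {8,11}. Remove smallest leaf 8, emit neighbor 7.
Step 7: leaves = {7,11}. Remove smallest leaf 7, emit neighbor 6.
Step 8: leaves = {6,11}. Remove smallest leaf 6, emit neighbor 9.
Step 9: leaves = {9,11}. Remove smallest leaf 9, emit neighbor 10.
Done: 2 vertices remain (10, 11). Sequence = [3 3 11 2 6 7 6 9 10]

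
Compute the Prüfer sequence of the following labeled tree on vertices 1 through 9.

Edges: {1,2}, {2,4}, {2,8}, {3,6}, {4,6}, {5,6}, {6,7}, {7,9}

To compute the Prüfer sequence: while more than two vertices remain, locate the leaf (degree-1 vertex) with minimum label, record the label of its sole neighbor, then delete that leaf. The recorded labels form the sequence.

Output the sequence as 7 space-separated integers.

Answer: 2 6 6 2 4 6 7

Derivation:
Step 1: leaves = {1,3,5,8,9}. Remove smallest leaf 1, emit neighbor 2.
Step 2: leaves = {3,5,8,9}. Remove smallest leaf 3, emit neighbor 6.
Step 3: leaves = {5,8,9}. Remove smallest leaf 5, emit neighbor 6.
Step 4: leaves = {8,9}. Remove smallest leaf 8, emit neighbor 2.
Step 5: leaves = {2,9}. Remove smallest leaf 2, emit neighbor 4.
Step 6: leaves = {4,9}. Remove smallest leaf 4, emit neighbor 6.
Step 7: leaves = {6,9}. Remove smallest leaf 6, emit neighbor 7.
Done: 2 vertices remain (7, 9). Sequence = [2 6 6 2 4 6 7]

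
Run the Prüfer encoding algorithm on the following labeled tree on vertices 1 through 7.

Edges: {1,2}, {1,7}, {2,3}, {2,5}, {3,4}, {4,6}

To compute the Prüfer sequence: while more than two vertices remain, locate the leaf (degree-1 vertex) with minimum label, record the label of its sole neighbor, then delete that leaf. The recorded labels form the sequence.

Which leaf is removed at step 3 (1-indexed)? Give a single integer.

Answer: 4

Derivation:
Step 1: current leaves = {5,6,7}. Remove leaf 5 (neighbor: 2).
Step 2: current leaves = {6,7}. Remove leaf 6 (neighbor: 4).
Step 3: current leaves = {4,7}. Remove leaf 4 (neighbor: 3).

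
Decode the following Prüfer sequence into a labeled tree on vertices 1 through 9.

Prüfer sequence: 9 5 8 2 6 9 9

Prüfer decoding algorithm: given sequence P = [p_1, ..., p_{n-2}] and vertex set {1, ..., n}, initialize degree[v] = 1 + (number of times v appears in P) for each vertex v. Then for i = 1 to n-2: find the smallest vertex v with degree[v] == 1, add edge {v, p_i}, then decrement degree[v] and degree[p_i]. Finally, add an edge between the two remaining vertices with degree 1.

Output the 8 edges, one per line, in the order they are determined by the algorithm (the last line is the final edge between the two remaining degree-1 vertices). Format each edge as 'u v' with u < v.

Initial degrees: {1:1, 2:2, 3:1, 4:1, 5:2, 6:2, 7:1, 8:2, 9:4}
Step 1: smallest deg-1 vertex = 1, p_1 = 9. Add edge {1,9}. Now deg[1]=0, deg[9]=3.
Step 2: smallest deg-1 vertex = 3, p_2 = 5. Add edge {3,5}. Now deg[3]=0, deg[5]=1.
Step 3: smallest deg-1 vertex = 4, p_3 = 8. Add edge {4,8}. Now deg[4]=0, deg[8]=1.
Step 4: smallest deg-1 vertex = 5, p_4 = 2. Add edge {2,5}. Now deg[5]=0, deg[2]=1.
Step 5: smallest deg-1 vertex = 2, p_5 = 6. Add edge {2,6}. Now deg[2]=0, deg[6]=1.
Step 6: smallest deg-1 vertex = 6, p_6 = 9. Add edge {6,9}. Now deg[6]=0, deg[9]=2.
Step 7: smallest deg-1 vertex = 7, p_7 = 9. Add edge {7,9}. Now deg[7]=0, deg[9]=1.
Final: two remaining deg-1 vertices are 8, 9. Add edge {8,9}.

Answer: 1 9
3 5
4 8
2 5
2 6
6 9
7 9
8 9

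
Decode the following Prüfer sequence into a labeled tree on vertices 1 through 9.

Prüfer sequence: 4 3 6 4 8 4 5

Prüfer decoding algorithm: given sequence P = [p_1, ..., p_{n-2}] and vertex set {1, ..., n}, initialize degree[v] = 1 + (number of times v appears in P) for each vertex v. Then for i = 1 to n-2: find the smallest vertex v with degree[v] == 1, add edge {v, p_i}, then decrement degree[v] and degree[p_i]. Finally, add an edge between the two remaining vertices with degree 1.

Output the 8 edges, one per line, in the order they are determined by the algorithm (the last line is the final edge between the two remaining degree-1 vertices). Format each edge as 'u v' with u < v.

Answer: 1 4
2 3
3 6
4 6
7 8
4 8
4 5
5 9

Derivation:
Initial degrees: {1:1, 2:1, 3:2, 4:4, 5:2, 6:2, 7:1, 8:2, 9:1}
Step 1: smallest deg-1 vertex = 1, p_1 = 4. Add edge {1,4}. Now deg[1]=0, deg[4]=3.
Step 2: smallest deg-1 vertex = 2, p_2 = 3. Add edge {2,3}. Now deg[2]=0, deg[3]=1.
Step 3: smallest deg-1 vertex = 3, p_3 = 6. Add edge {3,6}. Now deg[3]=0, deg[6]=1.
Step 4: smallest deg-1 vertex = 6, p_4 = 4. Add edge {4,6}. Now deg[6]=0, deg[4]=2.
Step 5: smallest deg-1 vertex = 7, p_5 = 8. Add edge {7,8}. Now deg[7]=0, deg[8]=1.
Step 6: smallest deg-1 vertex = 8, p_6 = 4. Add edge {4,8}. Now deg[8]=0, deg[4]=1.
Step 7: smallest deg-1 vertex = 4, p_7 = 5. Add edge {4,5}. Now deg[4]=0, deg[5]=1.
Final: two remaining deg-1 vertices are 5, 9. Add edge {5,9}.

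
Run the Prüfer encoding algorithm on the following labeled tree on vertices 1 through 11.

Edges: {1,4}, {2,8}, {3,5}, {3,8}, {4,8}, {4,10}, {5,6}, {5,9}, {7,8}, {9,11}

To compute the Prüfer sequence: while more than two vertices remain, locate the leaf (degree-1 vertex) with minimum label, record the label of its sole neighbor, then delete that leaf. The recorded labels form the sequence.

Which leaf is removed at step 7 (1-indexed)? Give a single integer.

Answer: 8

Derivation:
Step 1: current leaves = {1,2,6,7,10,11}. Remove leaf 1 (neighbor: 4).
Step 2: current leaves = {2,6,7,10,11}. Remove leaf 2 (neighbor: 8).
Step 3: current leaves = {6,7,10,11}. Remove leaf 6 (neighbor: 5).
Step 4: current leaves = {7,10,11}. Remove leaf 7 (neighbor: 8).
Step 5: current leaves = {10,11}. Remove leaf 10 (neighbor: 4).
Step 6: current leaves = {4,11}. Remove leaf 4 (neighbor: 8).
Step 7: current leaves = {8,11}. Remove leaf 8 (neighbor: 3).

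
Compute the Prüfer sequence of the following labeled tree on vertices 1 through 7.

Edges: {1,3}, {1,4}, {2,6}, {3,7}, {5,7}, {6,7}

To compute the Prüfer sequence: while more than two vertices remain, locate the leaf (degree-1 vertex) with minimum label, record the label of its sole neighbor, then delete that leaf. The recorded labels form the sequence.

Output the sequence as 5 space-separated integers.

Step 1: leaves = {2,4,5}. Remove smallest leaf 2, emit neighbor 6.
Step 2: leaves = {4,5,6}. Remove smallest leaf 4, emit neighbor 1.
Step 3: leaves = {1,5,6}. Remove smallest leaf 1, emit neighbor 3.
Step 4: leaves = {3,5,6}. Remove smallest leaf 3, emit neighbor 7.
Step 5: leaves = {5,6}. Remove smallest leaf 5, emit neighbor 7.
Done: 2 vertices remain (6, 7). Sequence = [6 1 3 7 7]

Answer: 6 1 3 7 7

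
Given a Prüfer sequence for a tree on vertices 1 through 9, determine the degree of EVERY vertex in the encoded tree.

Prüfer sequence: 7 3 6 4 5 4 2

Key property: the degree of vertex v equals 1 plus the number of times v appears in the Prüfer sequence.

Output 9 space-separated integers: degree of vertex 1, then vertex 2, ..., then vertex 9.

p_1 = 7: count[7] becomes 1
p_2 = 3: count[3] becomes 1
p_3 = 6: count[6] becomes 1
p_4 = 4: count[4] becomes 1
p_5 = 5: count[5] becomes 1
p_6 = 4: count[4] becomes 2
p_7 = 2: count[2] becomes 1
Degrees (1 + count): deg[1]=1+0=1, deg[2]=1+1=2, deg[3]=1+1=2, deg[4]=1+2=3, deg[5]=1+1=2, deg[6]=1+1=2, deg[7]=1+1=2, deg[8]=1+0=1, deg[9]=1+0=1

Answer: 1 2 2 3 2 2 2 1 1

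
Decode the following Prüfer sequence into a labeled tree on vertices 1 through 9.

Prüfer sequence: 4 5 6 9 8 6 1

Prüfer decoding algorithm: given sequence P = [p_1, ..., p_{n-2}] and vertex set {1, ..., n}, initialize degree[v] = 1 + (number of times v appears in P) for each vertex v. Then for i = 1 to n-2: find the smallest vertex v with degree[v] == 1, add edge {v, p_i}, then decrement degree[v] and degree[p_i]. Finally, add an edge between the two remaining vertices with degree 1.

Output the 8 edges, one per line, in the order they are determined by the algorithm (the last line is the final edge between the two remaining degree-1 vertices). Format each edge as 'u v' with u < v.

Initial degrees: {1:2, 2:1, 3:1, 4:2, 5:2, 6:3, 7:1, 8:2, 9:2}
Step 1: smallest deg-1 vertex = 2, p_1 = 4. Add edge {2,4}. Now deg[2]=0, deg[4]=1.
Step 2: smallest deg-1 vertex = 3, p_2 = 5. Add edge {3,5}. Now deg[3]=0, deg[5]=1.
Step 3: smallest deg-1 vertex = 4, p_3 = 6. Add edge {4,6}. Now deg[4]=0, deg[6]=2.
Step 4: smallest deg-1 vertex = 5, p_4 = 9. Add edge {5,9}. Now deg[5]=0, deg[9]=1.
Step 5: smallest deg-1 vertex = 7, p_5 = 8. Add edge {7,8}. Now deg[7]=0, deg[8]=1.
Step 6: smallest deg-1 vertex = 8, p_6 = 6. Add edge {6,8}. Now deg[8]=0, deg[6]=1.
Step 7: smallest deg-1 vertex = 6, p_7 = 1. Add edge {1,6}. Now deg[6]=0, deg[1]=1.
Final: two remaining deg-1 vertices are 1, 9. Add edge {1,9}.

Answer: 2 4
3 5
4 6
5 9
7 8
6 8
1 6
1 9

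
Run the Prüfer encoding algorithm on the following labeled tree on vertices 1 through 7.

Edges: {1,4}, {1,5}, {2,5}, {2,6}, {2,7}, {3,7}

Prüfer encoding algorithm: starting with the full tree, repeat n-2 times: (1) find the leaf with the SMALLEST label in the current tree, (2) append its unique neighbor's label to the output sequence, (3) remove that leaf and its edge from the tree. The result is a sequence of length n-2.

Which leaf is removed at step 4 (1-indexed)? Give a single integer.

Answer: 5

Derivation:
Step 1: current leaves = {3,4,6}. Remove leaf 3 (neighbor: 7).
Step 2: current leaves = {4,6,7}. Remove leaf 4 (neighbor: 1).
Step 3: current leaves = {1,6,7}. Remove leaf 1 (neighbor: 5).
Step 4: current leaves = {5,6,7}. Remove leaf 5 (neighbor: 2).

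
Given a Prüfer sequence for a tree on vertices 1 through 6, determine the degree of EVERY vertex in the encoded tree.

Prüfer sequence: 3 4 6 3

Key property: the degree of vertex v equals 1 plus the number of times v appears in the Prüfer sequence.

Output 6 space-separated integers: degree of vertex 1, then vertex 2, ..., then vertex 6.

p_1 = 3: count[3] becomes 1
p_2 = 4: count[4] becomes 1
p_3 = 6: count[6] becomes 1
p_4 = 3: count[3] becomes 2
Degrees (1 + count): deg[1]=1+0=1, deg[2]=1+0=1, deg[3]=1+2=3, deg[4]=1+1=2, deg[5]=1+0=1, deg[6]=1+1=2

Answer: 1 1 3 2 1 2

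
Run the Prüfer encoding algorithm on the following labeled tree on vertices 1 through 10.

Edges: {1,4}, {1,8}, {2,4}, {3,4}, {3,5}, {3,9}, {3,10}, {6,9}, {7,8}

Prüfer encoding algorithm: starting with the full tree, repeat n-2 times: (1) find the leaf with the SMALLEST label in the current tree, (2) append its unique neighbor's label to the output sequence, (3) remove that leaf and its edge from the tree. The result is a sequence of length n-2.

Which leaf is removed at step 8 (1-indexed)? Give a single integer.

Step 1: current leaves = {2,5,6,7,10}. Remove leaf 2 (neighbor: 4).
Step 2: current leaves = {5,6,7,10}. Remove leaf 5 (neighbor: 3).
Step 3: current leaves = {6,7,10}. Remove leaf 6 (neighbor: 9).
Step 4: current leaves = {7,9,10}. Remove leaf 7 (neighbor: 8).
Step 5: current leaves = {8,9,10}. Remove leaf 8 (neighbor: 1).
Step 6: current leaves = {1,9,10}. Remove leaf 1 (neighbor: 4).
Step 7: current leaves = {4,9,10}. Remove leaf 4 (neighbor: 3).
Step 8: current leaves = {9,10}. Remove leaf 9 (neighbor: 3).

Answer: 9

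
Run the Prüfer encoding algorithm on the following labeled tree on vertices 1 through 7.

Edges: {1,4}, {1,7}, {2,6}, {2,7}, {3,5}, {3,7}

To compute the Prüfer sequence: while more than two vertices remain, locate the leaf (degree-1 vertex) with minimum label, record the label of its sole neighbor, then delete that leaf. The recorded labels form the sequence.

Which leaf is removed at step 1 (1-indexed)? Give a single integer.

Step 1: current leaves = {4,5,6}. Remove leaf 4 (neighbor: 1).

Answer: 4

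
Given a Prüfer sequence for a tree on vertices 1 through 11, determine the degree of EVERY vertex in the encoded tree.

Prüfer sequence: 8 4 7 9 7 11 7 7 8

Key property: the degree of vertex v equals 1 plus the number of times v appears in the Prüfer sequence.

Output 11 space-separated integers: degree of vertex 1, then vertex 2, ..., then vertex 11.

Answer: 1 1 1 2 1 1 5 3 2 1 2

Derivation:
p_1 = 8: count[8] becomes 1
p_2 = 4: count[4] becomes 1
p_3 = 7: count[7] becomes 1
p_4 = 9: count[9] becomes 1
p_5 = 7: count[7] becomes 2
p_6 = 11: count[11] becomes 1
p_7 = 7: count[7] becomes 3
p_8 = 7: count[7] becomes 4
p_9 = 8: count[8] becomes 2
Degrees (1 + count): deg[1]=1+0=1, deg[2]=1+0=1, deg[3]=1+0=1, deg[4]=1+1=2, deg[5]=1+0=1, deg[6]=1+0=1, deg[7]=1+4=5, deg[8]=1+2=3, deg[9]=1+1=2, deg[10]=1+0=1, deg[11]=1+1=2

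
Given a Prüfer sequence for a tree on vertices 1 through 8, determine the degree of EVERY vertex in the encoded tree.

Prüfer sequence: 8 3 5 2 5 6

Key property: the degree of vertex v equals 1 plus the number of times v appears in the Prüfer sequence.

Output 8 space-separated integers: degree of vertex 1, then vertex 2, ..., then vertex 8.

p_1 = 8: count[8] becomes 1
p_2 = 3: count[3] becomes 1
p_3 = 5: count[5] becomes 1
p_4 = 2: count[2] becomes 1
p_5 = 5: count[5] becomes 2
p_6 = 6: count[6] becomes 1
Degrees (1 + count): deg[1]=1+0=1, deg[2]=1+1=2, deg[3]=1+1=2, deg[4]=1+0=1, deg[5]=1+2=3, deg[6]=1+1=2, deg[7]=1+0=1, deg[8]=1+1=2

Answer: 1 2 2 1 3 2 1 2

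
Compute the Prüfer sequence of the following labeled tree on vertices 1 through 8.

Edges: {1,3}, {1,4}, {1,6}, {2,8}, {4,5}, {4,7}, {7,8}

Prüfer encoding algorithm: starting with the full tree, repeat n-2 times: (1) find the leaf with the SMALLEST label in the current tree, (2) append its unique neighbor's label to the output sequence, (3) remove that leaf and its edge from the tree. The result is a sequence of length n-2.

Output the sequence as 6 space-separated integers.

Step 1: leaves = {2,3,5,6}. Remove smallest leaf 2, emit neighbor 8.
Step 2: leaves = {3,5,6,8}. Remove smallest leaf 3, emit neighbor 1.
Step 3: leaves = {5,6,8}. Remove smallest leaf 5, emit neighbor 4.
Step 4: leaves = {6,8}. Remove smallest leaf 6, emit neighbor 1.
Step 5: leaves = {1,8}. Remove smallest leaf 1, emit neighbor 4.
Step 6: leaves = {4,8}. Remove smallest leaf 4, emit neighbor 7.
Done: 2 vertices remain (7, 8). Sequence = [8 1 4 1 4 7]

Answer: 8 1 4 1 4 7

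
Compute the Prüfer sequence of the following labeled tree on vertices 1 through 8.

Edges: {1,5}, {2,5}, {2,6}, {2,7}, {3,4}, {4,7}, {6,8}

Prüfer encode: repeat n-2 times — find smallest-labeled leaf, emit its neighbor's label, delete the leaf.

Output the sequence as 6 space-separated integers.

Answer: 5 4 7 2 2 6

Derivation:
Step 1: leaves = {1,3,8}. Remove smallest leaf 1, emit neighbor 5.
Step 2: leaves = {3,5,8}. Remove smallest leaf 3, emit neighbor 4.
Step 3: leaves = {4,5,8}. Remove smallest leaf 4, emit neighbor 7.
Step 4: leaves = {5,7,8}. Remove smallest leaf 5, emit neighbor 2.
Step 5: leaves = {7,8}. Remove smallest leaf 7, emit neighbor 2.
Step 6: leaves = {2,8}. Remove smallest leaf 2, emit neighbor 6.
Done: 2 vertices remain (6, 8). Sequence = [5 4 7 2 2 6]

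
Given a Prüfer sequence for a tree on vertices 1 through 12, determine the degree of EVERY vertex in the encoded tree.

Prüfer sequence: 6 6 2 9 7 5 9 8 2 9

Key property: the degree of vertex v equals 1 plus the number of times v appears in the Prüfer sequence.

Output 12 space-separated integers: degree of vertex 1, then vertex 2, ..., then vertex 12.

p_1 = 6: count[6] becomes 1
p_2 = 6: count[6] becomes 2
p_3 = 2: count[2] becomes 1
p_4 = 9: count[9] becomes 1
p_5 = 7: count[7] becomes 1
p_6 = 5: count[5] becomes 1
p_7 = 9: count[9] becomes 2
p_8 = 8: count[8] becomes 1
p_9 = 2: count[2] becomes 2
p_10 = 9: count[9] becomes 3
Degrees (1 + count): deg[1]=1+0=1, deg[2]=1+2=3, deg[3]=1+0=1, deg[4]=1+0=1, deg[5]=1+1=2, deg[6]=1+2=3, deg[7]=1+1=2, deg[8]=1+1=2, deg[9]=1+3=4, deg[10]=1+0=1, deg[11]=1+0=1, deg[12]=1+0=1

Answer: 1 3 1 1 2 3 2 2 4 1 1 1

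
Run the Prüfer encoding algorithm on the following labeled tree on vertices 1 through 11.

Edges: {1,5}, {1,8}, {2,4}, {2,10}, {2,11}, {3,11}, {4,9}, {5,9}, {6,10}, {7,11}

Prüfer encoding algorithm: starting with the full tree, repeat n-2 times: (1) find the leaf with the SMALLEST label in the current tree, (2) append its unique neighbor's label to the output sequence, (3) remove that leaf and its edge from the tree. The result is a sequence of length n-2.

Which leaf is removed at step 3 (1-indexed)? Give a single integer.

Answer: 7

Derivation:
Step 1: current leaves = {3,6,7,8}. Remove leaf 3 (neighbor: 11).
Step 2: current leaves = {6,7,8}. Remove leaf 6 (neighbor: 10).
Step 3: current leaves = {7,8,10}. Remove leaf 7 (neighbor: 11).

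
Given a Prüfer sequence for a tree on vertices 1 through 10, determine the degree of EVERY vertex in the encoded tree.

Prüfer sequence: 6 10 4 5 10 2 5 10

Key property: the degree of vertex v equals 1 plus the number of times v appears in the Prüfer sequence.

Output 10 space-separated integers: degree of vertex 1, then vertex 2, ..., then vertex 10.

Answer: 1 2 1 2 3 2 1 1 1 4

Derivation:
p_1 = 6: count[6] becomes 1
p_2 = 10: count[10] becomes 1
p_3 = 4: count[4] becomes 1
p_4 = 5: count[5] becomes 1
p_5 = 10: count[10] becomes 2
p_6 = 2: count[2] becomes 1
p_7 = 5: count[5] becomes 2
p_8 = 10: count[10] becomes 3
Degrees (1 + count): deg[1]=1+0=1, deg[2]=1+1=2, deg[3]=1+0=1, deg[4]=1+1=2, deg[5]=1+2=3, deg[6]=1+1=2, deg[7]=1+0=1, deg[8]=1+0=1, deg[9]=1+0=1, deg[10]=1+3=4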